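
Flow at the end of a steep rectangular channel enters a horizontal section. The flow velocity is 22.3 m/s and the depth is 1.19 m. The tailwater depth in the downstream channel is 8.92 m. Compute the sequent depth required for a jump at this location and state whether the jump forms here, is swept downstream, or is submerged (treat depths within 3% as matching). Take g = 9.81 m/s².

Fr₁ = V₁/√(g·y₁) = 22.3/√(9.81×1.19) = 6.53.
From the momentum equation for a rectangular channel, y₂/y₁ = ½[√(1 + 8Fr₁²) − 1] = ½[√341.8 − 1] = 8.74.
y₂ = 8.74 × 1.19 = 10.4 m.
Tailwater y_tw = 8.92 m: y_tw < y₂, so the jump is swept downstream.

y₂ = 10.4 m; the jump is swept downstream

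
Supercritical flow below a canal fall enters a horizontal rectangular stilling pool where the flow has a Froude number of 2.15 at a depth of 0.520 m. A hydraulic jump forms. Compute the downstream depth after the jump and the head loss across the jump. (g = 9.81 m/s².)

Fr₁ = 2.15 (given).
From the momentum equation for a rectangular channel, y₂/y₁ = ½[√(1 + 8Fr₁²) − 1] = ½[√37.98 − 1] = 2.58.
y₂ = 2.58 × 0.520 = 1.34 m.
Head loss: ΔE = (y₂ − y₁)³/(4y₁y₂) = (1.34 − 0.520)³/(4×0.520×1.34) = 0.556/2.79 = 0.199 m.

y₂ = 1.34 m; ΔE = 0.199 m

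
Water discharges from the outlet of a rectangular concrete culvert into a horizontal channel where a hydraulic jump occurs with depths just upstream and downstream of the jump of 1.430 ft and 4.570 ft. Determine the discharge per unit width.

q = 25.13 ft²/s

For a rectangular channel the momentum equation gives q² = ½·g·y₁·y₂·(y₁ + y₂) = ½×32.2×1.430×4.570×6.000 = 631.3.
q = √631.3 = 25.13 ft²/s.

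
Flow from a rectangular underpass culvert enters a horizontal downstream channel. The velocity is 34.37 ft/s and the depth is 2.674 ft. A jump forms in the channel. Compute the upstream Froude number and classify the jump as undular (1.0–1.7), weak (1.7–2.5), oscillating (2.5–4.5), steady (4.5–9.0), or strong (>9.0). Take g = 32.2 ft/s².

Fr₁ = 3.704; oscillating jump

Fr₁ = V₁/√(g·y₁) = 34.37/√(32.2×2.674) = 3.704.
Fr₁ = 3.704 lies in the oscillating range.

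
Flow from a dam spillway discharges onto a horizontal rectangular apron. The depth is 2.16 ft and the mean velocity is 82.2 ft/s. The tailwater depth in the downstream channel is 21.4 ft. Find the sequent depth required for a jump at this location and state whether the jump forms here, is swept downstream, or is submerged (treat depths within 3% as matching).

y₂ = 29.0 ft; the jump is swept downstream

Fr₁ = V₁/√(g·y₁) = 82.2/√(32.2×2.16) = 9.86.
Conjugate-depth relation: y₂/y₁ = ½[√(1 + 8Fr₁²) − 1] = ½[√778.2 − 1] = 13.4.
y₂ = 13.4 × 2.16 = 29.0 ft.
Tailwater y_tw = 21.4 ft: y_tw < y₂, so the jump is swept downstream.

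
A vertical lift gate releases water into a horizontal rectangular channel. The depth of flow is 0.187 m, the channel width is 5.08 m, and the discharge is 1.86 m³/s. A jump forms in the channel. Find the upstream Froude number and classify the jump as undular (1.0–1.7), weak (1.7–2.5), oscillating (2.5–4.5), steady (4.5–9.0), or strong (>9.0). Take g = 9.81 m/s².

Fr₁ = 1.45; undular jump

q = Q/b = 1.86/5.08 = 0.366 m²/s; V₁ = q/y₁ = 1.96 m/s. Fr₁ = V₁/√(g·y₁) = 1.45.
Fr₁ = 1.45 lies in the undular range.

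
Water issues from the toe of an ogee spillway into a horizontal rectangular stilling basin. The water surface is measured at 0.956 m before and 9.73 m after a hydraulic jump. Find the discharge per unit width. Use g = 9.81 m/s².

For a rectangular channel the momentum equation gives q² = ½·g·y₁·y₂·(y₁ + y₂) = ½×9.81×0.956×9.73×10.7 = 488.
q = √488 = 22.1 m²/s.

q = 22.1 m²/s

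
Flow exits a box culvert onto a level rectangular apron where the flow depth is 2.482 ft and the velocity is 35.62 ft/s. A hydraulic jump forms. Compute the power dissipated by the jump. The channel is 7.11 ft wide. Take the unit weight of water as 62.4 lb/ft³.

Fr₁ = V₁/√(g·y₁) = 35.62/√(32.2×2.482) = 3.984.
Sequent-depth ratio: y₂/y₁ = ½[√(1 + 8Fr₁²) − 1] = ½[√128.00 − 1] = 5.157.
y₂ = 5.157 × 2.482 = 12.80 ft.
q = V₁·y₁ = 35.62 × 2.482 = 88.41 ft²/s. V₂ = q/y₂ = 88.41/12.80 = 6.907 ft/s. E₁ = y₁ + V₁²/2g = 22.18 ft; E₂ = y₂ + V₂²/2g = 13.54 ft. ΔE = E₁ − E₂ = 8.643 ft.
Q = q·b = 88.41 × 7.11 = 628.6 cfs. P = γ·Q·ΔE/550 = 62.4 × 628.6 × 8.643 / 550 = 616.4 hp.

P = 616.4 hp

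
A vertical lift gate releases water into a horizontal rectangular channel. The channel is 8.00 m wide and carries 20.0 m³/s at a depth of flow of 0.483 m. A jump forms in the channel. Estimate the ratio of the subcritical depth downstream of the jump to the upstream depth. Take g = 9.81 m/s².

q = Q/b = 20.0/8.00 = 2.50 m²/s; V₁ = q/y₁ = 5.18 m/s. Fr₁ = V₁/√(g·y₁) = 2.38.
Conjugate-depth relation: y₂/y₁ = ½[√(1 + 8Fr₁²) − 1] = ½[√46.23 − 1] = 2.90.

y₂/y₁ = 2.90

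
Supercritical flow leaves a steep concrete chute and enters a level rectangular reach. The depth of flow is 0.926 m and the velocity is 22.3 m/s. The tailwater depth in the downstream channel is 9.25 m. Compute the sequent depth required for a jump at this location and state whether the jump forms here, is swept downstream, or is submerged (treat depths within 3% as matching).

Fr₁ = V₁/√(g·y₁) = 22.3/√(9.81×0.926) = 7.40.
From the momentum equation for a rectangular channel, y₂/y₁ = ½[√(1 + 8Fr₁²) − 1] = ½[√438.9 − 1] = 9.98.
y₂ = 9.98 × 0.926 = 9.24 m.
Tailwater y_tw = 9.25 m: y_tw ≈ y₂, so the jump forms here.

y₂ = 9.24 m; the jump forms here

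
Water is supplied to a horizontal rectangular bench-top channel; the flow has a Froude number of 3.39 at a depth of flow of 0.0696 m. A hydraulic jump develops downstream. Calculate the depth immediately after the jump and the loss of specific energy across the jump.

Fr₁ = 3.39 (given).
Bélanger equation: y₂/y₁ = ½[√(1 + 8Fr₁²) − 1] = ½[√92.94 − 1] = 4.32.
y₂ = 4.32 × 0.0696 = 0.301 m.
Head loss: ΔE = (y₂ − y₁)³/(4y₁y₂) = (0.301 − 0.0696)³/(4×0.0696×0.301) = 0.0123/0.0837 = 0.147 m.

y₂ = 0.301 m; ΔE = 0.147 m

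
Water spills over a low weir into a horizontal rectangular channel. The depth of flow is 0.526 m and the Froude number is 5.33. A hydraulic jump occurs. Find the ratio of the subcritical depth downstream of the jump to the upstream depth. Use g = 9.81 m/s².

Fr₁ = 5.33 (given).
By Bélanger, y₂/y₁ = ½[√(1 + 8Fr₁²) − 1] = ½[√228.3 − 1] = 7.05.

y₂/y₁ = 7.05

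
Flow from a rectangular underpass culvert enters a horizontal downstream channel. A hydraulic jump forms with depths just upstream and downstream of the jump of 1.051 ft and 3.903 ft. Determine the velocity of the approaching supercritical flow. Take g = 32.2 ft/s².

V₁ = 17.21 ft/s

For a rectangular channel the momentum equation gives q² = ½·g·y₁·y₂·(y₁ + y₂) = ½×32.2×1.051×3.903×4.954 = 327.2.
q = √327.2 = 18.09 ft²/s.
V₁ = q/y₁ = 18.09/1.051 = 17.21 ft/s.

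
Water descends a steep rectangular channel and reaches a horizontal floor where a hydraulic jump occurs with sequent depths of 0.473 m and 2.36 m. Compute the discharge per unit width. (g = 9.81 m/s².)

q = 3.94 m²/s

For a rectangular channel the momentum equation gives q² = ½·g·y₁·y₂·(y₁ + y₂) = ½×9.81×0.473×2.36×2.83 = 15.5.
q = √15.5 = 3.94 m²/s.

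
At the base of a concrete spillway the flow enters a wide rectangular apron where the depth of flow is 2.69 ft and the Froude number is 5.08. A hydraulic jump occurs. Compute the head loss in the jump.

ΔE = 18.6 ft

Fr₁ = 5.08 (given).
Sequent-depth ratio: y₂/y₁ = ½[√(1 + 8Fr₁²) − 1] = ½[√207.5 − 1] = 6.70.
y₂ = 6.70 × 2.69 = 18.0 ft.
V₁ = Fr₁·√(g·y₁) = 5.08×√(32.2×2.69) = 47.3 ft/s; q = V₁·y₁ = 127 ft²/s. V₂ = q/y₂ = 127/18.0 = 7.05 ft/s. E₁ = y₁ + V₁²/2g = 37.4 ft; E₂ = y₂ + V₂²/2g = 18.8 ft. ΔE = E₁ − E₂ = 18.6 ft.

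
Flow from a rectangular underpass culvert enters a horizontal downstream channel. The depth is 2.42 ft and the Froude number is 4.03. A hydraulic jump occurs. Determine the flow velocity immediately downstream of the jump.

V₂ = 6.81 ft/s

Fr₁ = 4.03 (given).
Sequent-depth ratio: y₂/y₁ = ½[√(1 + 8Fr₁²) − 1] = ½[√130.9 − 1] = 5.22.
y₂ = 5.22 × 2.42 = 12.6 ft.
V₁ = Fr₁·√(g·y₁) = 4.03×√(32.2×2.42) = 35.6 ft/s; q = V₁·y₁ = 86.1 ft²/s.
V₂ = q/y₂ = 86.1/12.6 = 6.81 ft/s.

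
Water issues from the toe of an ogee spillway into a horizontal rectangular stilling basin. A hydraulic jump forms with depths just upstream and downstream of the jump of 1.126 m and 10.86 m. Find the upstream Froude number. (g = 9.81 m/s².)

Fr₁ = 7.165

For a rectangular channel the momentum equation gives q² = ½·g·y₁·y₂·(y₁ + y₂) = ½×9.81×1.126×10.86×11.99 = 718.9.
q = √718.9 = 26.81 m²/s.
V₁ = q/y₁ = 23.81 m/s; Fr₁ = V₁/√(g·y₁) = 7.165.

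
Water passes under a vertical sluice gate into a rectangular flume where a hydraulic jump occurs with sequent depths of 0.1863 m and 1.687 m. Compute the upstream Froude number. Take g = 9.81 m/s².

For a rectangular channel the momentum equation gives q² = ½·g·y₁·y₂·(y₁ + y₂) = ½×9.81×0.1863×1.687×1.873 = 2.888.
q = √2.888 = 1.699 m²/s.
V₁ = q/y₁ = 9.122 m/s; Fr₁ = V₁/√(g·y₁) = 6.747.

Fr₁ = 6.747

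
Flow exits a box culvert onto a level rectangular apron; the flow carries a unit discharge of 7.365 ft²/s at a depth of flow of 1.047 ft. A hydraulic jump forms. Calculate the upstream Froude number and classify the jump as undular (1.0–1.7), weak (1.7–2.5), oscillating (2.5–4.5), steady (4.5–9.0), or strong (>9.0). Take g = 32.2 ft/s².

V₁ = q/y₁ = 7.365/1.047 = 7.034 ft/s. Fr₁ = V₁/√(g·y₁) = 7.034/√(32.2×1.047) = 1.212.
Fr₁ = 1.212 lies in the undular range.

Fr₁ = 1.212; undular jump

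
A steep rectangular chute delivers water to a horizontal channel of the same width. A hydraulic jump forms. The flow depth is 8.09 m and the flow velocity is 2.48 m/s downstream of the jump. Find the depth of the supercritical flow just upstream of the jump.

Fr₂ = V₂/√(g·y₂) = 2.48/√(9.81×8.09) = 0.278.
Since the conjugate-depth ratio holds either way, y₁/y₂ = ½[√(1 + 8Fr₂²) − 1] = ½[√1.620 − 1] = 0.136.
y₁ = 0.136 × 8.09 = 1.10 m.

y₁ = 1.10 m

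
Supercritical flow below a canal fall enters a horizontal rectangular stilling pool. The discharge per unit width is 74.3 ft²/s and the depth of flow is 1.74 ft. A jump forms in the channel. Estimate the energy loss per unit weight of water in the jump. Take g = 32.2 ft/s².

V₁ = q/y₁ = 74.3/1.74 = 42.7 ft/s. Fr₁ = V₁/√(g·y₁) = 42.7/√(32.2×1.74) = 5.70.
By Bélanger, y₂/y₁ = ½[√(1 + 8Fr₁²) − 1] = ½[√261.4 − 1] = 7.58.
y₂ = 7.58 × 1.74 = 13.2 ft.
Head loss: ΔE = (y₂ − y₁)³/(4y₁y₂) = (13.2 − 1.74)³/(4×1.74×13.2) = 1503/91.8 = 16.4 ft.

ΔE = 16.4 ft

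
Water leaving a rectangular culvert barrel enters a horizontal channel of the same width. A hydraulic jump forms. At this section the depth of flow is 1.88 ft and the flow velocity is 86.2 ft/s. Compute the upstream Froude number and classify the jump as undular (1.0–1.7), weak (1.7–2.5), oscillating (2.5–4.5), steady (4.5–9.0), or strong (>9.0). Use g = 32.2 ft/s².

Fr₁ = 11.1; strong jump

Fr₁ = V₁/√(g·y₁) = 86.2/√(32.2×1.88) = 11.1.
Fr₁ = 11.1 lies in the strong range.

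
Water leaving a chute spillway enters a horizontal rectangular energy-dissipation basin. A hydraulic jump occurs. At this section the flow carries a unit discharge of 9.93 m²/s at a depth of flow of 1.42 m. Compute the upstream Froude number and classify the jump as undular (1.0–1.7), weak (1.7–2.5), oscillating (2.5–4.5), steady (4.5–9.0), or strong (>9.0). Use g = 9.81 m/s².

Fr₁ = 1.87; weak jump

V₁ = q/y₁ = 9.93/1.42 = 6.99 m/s. Fr₁ = V₁/√(g·y₁) = 6.99/√(9.81×1.42) = 1.87.
Fr₁ = 1.87 lies in the weak range.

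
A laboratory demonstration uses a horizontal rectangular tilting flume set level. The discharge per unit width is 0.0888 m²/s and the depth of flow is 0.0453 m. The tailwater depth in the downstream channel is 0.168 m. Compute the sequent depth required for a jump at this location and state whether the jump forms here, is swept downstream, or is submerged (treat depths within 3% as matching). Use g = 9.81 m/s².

V₁ = q/y₁ = 0.0888/0.0453 = 1.96 m/s. Fr₁ = V₁/√(g·y₁) = 1.96/√(9.81×0.0453) = 2.94.
Sequent-depth ratio: y₂/y₁ = ½[√(1 + 8Fr₁²) − 1] = ½[√70.18 − 1] = 3.69.
y₂ = 3.69 × 0.0453 = 0.167 m.
Tailwater y_tw = 0.168 m: y_tw ≈ y₂, so the jump forms here.

y₂ = 0.167 m; the jump forms here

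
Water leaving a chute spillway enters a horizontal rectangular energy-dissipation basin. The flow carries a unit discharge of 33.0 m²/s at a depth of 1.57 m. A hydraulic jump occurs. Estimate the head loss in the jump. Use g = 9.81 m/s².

ΔE = 12.5 m

V₁ = q/y₁ = 33.0/1.57 = 21.0 m/s. Fr₁ = V₁/√(g·y₁) = 21.0/√(9.81×1.57) = 5.36.
By Bélanger, y₂/y₁ = ½[√(1 + 8Fr₁²) − 1] = ½[√230.5 − 1] = 7.09.
y₂ = 7.09 × 1.57 = 11.1 m.
Head loss: ΔE = (y₂ − y₁)³/(4y₁y₂) = (11.1 − 1.57)³/(4×1.57×11.1) = 874/69.9 = 12.5 m.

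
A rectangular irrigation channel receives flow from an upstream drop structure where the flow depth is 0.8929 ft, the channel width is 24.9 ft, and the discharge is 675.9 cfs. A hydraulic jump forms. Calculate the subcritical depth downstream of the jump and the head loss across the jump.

q = Q/b = 675.9/24.9 = 27.14 ft²/s; V₁ = q/y₁ = 30.40 ft/s. Fr₁ = V₁/√(g·y₁) = 5.670.
Conjugate-depth relation: y₂/y₁ = ½[√(1 + 8Fr₁²) − 1] = ½[√258.15 − 1] = 7.534.
y₂ = 7.534 × 0.8929 = 6.727 ft.
Head loss: ΔE = (y₂ − y₁)³/(4y₁y₂) = (6.727 − 0.8929)³/(4×0.8929×6.727) = 198.5/24.03 = 8.264 ft.

y₂ = 6.727 ft; ΔE = 8.264 ft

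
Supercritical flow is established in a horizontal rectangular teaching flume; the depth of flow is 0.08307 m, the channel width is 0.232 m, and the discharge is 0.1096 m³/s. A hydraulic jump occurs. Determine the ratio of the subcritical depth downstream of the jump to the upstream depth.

y₂/y₁ = 8.423

q = Q/b = 0.1096/0.232 = 0.4724 m²/s; V₁ = q/y₁ = 5.687 m/s. Fr₁ = V₁/√(g·y₁) = 6.300.
From the momentum equation for a rectangular channel, y₂/y₁ = ½[√(1 + 8Fr₁²) − 1] = ½[√318.49 − 1] = 8.423.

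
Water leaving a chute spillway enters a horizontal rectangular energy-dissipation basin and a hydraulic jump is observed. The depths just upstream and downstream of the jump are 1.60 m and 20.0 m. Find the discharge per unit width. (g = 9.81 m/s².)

q = 58.2 m²/s

For a rectangular channel the momentum equation gives q² = ½·g·y₁·y₂·(y₁ + y₂) = ½×9.81×1.60×20.0×21.6 = 3390.
q = √3390 = 58.2 m²/s.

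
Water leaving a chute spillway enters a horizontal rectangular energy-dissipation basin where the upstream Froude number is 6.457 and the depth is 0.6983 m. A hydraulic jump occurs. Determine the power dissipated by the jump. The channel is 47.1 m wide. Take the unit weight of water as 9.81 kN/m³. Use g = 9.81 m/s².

Fr₁ = 6.457 (given).
From the momentum equation for a rectangular channel, y₂/y₁ = ½[√(1 + 8Fr₁²) − 1] = ½[√334.54 − 1] = 8.645.
y₂ = 8.645 × 0.6983 = 6.037 m.
V₁ = Fr₁·√(g·y₁) = 6.457×√(9.81×0.6983) = 16.90 m/s; q = V₁·y₁ = 11.80 m²/s. V₂ = q/y₂ = 11.80/6.037 = 1.955 m/s. E₁ = y₁ + V₁²/2g = 15.26 m; E₂ = y₂ + V₂²/2g = 6.232 m. ΔE = E₁ − E₂ = 9.024 m.
Q = q·b = 11.80 × 47.1 = 555.8 m³/s. P = γ·Q·ΔE = 9.81 × 555.8 × 9.024 = 49204 kW.

P = 49204 kW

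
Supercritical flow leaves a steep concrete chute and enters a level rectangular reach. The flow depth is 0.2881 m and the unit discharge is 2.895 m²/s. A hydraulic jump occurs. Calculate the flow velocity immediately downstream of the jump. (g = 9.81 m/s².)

V₂ = 1.261 m/s

V₁ = q/y₁ = 2.895/0.2881 = 10.05 m/s. Fr₁ = V₁/√(g·y₁) = 10.05/√(9.81×0.2881) = 5.977.
By Bélanger, y₂/y₁ = ½[√(1 + 8Fr₁²) − 1] = ½[√286.82 − 1] = 7.968.
y₂ = 7.968 × 0.2881 = 2.296 m.
V₂ = q/y₂ = 2.895/2.296 = 1.261 m/s.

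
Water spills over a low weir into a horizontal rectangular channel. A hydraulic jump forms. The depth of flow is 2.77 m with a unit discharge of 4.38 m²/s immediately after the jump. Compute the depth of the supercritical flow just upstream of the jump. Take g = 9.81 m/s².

V₂ = q/y₂ = 4.38/2.77 = 1.58 m/s; Fr₂ = V₂/√(g·y₂) = 0.303.
From the momentum equation (using Fr₂), y₁/y₂ = ½[√(1 + 8Fr₂²) − 1] = ½[√1.736 − 1] = 0.159.
y₁ = 0.159 × 2.77 = 0.440 m.

y₁ = 0.440 m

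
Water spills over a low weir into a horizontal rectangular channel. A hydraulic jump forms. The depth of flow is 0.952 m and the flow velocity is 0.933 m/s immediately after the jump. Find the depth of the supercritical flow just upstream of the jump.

y₁ = 0.153 m

Fr₂ = V₂/√(g·y₂) = 0.933/√(9.81×0.952) = 0.305.
The Bélanger relation is symmetric: y₁/y₂ = ½[√(1 + 8Fr₂²) − 1] = ½[√1.746 − 1] = 0.161.
y₁ = 0.161 × 0.952 = 0.153 m.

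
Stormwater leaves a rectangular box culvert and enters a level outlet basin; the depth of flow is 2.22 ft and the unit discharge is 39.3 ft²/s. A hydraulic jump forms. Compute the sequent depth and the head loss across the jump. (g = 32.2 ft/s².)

V₁ = q/y₁ = 39.3/2.22 = 17.7 ft/s. Fr₁ = V₁/√(g·y₁) = 17.7/√(32.2×2.22) = 2.09.
From the momentum equation for a rectangular channel, y₂/y₁ = ½[√(1 + 8Fr₁²) − 1] = ½[√36.07 − 1] = 2.50.
y₂ = 2.50 × 2.22 = 5.56 ft.
V₂ = q/y₂ = 39.3/5.56 = 7.07 ft/s. E₁ = y₁ + V₁²/2g = 7.09 ft; E₂ = y₂ + V₂²/2g = 6.33 ft. ΔE = E₁ − E₂ = 0.753 ft.

y₂ = 5.56 ft; ΔE = 0.753 ft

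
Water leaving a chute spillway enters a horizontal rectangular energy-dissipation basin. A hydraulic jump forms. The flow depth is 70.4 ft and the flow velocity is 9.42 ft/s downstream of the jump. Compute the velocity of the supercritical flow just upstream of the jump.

V₁ = 129 ft/s

Fr₂ = V₂/√(g·y₂) = 9.42/√(32.2×70.4) = 0.198.
From the momentum equation (using Fr₂), y₁/y₂ = ½[√(1 + 8Fr₂²) − 1] = ½[√1.313 − 1] = 0.0730.
y₁ = 0.0730 × 70.4 = 5.14 ft.
V₁ = q/y₁ = 663/5.14 = 129 ft/s.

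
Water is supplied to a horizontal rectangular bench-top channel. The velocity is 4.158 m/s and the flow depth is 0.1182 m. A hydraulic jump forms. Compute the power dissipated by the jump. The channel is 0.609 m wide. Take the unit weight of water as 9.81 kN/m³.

Fr₁ = V₁/√(g·y₁) = 4.158/√(9.81×0.1182) = 3.861.
Sequent-depth ratio: y₂/y₁ = ½[√(1 + 8Fr₁²) − 1] = ½[√120.28 − 1] = 4.984.
y₂ = 4.984 × 0.1182 = 0.5891 m.
Head loss: ΔE = (y₂ − y₁)³/(4y₁y₂) = (0.5891 − 0.1182)³/(4×0.1182×0.5891) = 0.1044/0.2785 = 0.3748 m.
q = V₁·y₁ = 4.158 × 0.1182 = 0.4915 m²/s. Q = q·b = 0.4915 × 0.609 = 0.2993 m³/s. P = γ·Q·ΔE = 9.81 × 0.2993 × 0.3748 = 1.101 kW.

P = 1.101 kW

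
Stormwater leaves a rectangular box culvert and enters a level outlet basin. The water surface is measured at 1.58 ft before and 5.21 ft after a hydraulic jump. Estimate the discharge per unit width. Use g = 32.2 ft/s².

For a rectangular channel the momentum equation gives q² = ½·g·y₁·y₂·(y₁ + y₂) = ½×32.2×1.58×5.21×6.79 = 900.
q = √900 = 30.0 ft²/s.

q = 30.0 ft²/s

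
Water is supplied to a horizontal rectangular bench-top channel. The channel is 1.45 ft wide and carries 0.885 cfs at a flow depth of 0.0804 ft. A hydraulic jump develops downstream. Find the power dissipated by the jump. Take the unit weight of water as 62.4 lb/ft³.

q = Q/b = 0.885/1.45 = 0.610 ft²/s; V₁ = q/y₁ = 7.59 ft/s. Fr₁ = V₁/√(g·y₁) = 4.72.
Conjugate-depth relation: y₂/y₁ = ½[√(1 + 8Fr₁²) − 1] = ½[√179.1 − 1] = 6.19.
y₂ = 6.19 × 0.0804 = 0.498 ft.
Head loss: ΔE = (y₂ − y₁)³/(4y₁y₂) = (0.498 − 0.0804)³/(4×0.0804×0.498) = 0.0727/0.160 = 0.454 ft.
P = γ·Q·ΔE/550 = 62.4 × 0.885 × 0.454 / 550 = 0.0456 hp.

P = 0.0456 hp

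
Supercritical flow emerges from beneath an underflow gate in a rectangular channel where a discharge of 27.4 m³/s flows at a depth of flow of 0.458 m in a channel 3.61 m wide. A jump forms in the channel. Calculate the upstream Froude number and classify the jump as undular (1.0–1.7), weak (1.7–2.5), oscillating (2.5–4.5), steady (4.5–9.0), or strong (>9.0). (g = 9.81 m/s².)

Fr₁ = 7.82; steady jump

q = Q/b = 27.4/3.61 = 7.59 m²/s; V₁ = q/y₁ = 16.6 m/s. Fr₁ = V₁/√(g·y₁) = 7.82.
Fr₁ = 7.82 lies in the steady range.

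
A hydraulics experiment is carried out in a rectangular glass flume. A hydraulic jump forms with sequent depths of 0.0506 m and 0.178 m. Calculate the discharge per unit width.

q = 0.100 m²/s

For a rectangular channel the momentum equation gives q² = ½·g·y₁·y₂·(y₁ + y₂) = ½×9.81×0.0506×0.178×0.229 = 0.0101.
q = √0.0101 = 0.100 m²/s.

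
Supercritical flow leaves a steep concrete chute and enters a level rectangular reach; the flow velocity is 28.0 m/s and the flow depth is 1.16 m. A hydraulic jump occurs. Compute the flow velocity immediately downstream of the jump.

V₂ = 2.49 m/s

Fr₁ = V₁/√(g·y₁) = 28.0/√(9.81×1.16) = 8.30.
Conjugate-depth relation: y₂/y₁ = ½[√(1 + 8Fr₁²) − 1] = ½[√552.2 − 1] = 11.2.
y₂ = 11.2 × 1.16 = 13.0 m.
q = V₁·y₁ = 28.0 × 1.16 = 32.5 m²/s.
V₂ = q/y₂ = 32.5/13.0 = 2.49 m/s.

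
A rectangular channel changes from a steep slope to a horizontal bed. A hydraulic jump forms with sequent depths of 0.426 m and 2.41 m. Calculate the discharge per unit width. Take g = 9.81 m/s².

q = 3.78 m²/s

For a rectangular channel the momentum equation gives q² = ½·g·y₁·y₂·(y₁ + y₂) = ½×9.81×0.426×2.41×2.84 = 14.3.
q = √14.3 = 3.78 m²/s.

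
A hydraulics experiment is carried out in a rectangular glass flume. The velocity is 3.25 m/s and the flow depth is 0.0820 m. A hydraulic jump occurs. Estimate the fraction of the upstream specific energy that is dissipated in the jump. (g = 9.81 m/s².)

ΔE/E₁ = 0.345 (34.5%)

Fr₁ = V₁/√(g·y₁) = 3.25/√(9.81×0.0820) = 3.62.
From the momentum equation for a rectangular channel, y₂/y₁ = ½[√(1 + 8Fr₁²) − 1] = ½[√106.0 − 1] = 4.65.
y₂ = 4.65 × 0.0820 = 0.381 m.
E₁ = y₁ + V₁²/2g = 0.620 m. ΔE = (y₂ − y₁)³/(4y₁y₂) = 0.214 m. ΔE/E₁ = 0.214/0.620 = 0.345.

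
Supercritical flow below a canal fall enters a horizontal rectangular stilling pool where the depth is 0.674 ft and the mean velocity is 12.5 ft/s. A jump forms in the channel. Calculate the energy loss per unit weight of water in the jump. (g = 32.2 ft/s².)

Fr₁ = V₁/√(g·y₁) = 12.5/√(32.2×0.674) = 2.68.
Sequent-depth ratio: y₂/y₁ = ½[√(1 + 8Fr₁²) − 1] = ½[√58.60 − 1] = 3.33.
y₂ = 3.33 × 0.674 = 2.24 ft.
q = V₁·y₁ = 12.5 × 0.674 = 8.43 ft²/s. V₂ = q/y₂ = 8.43/2.24 = 3.76 ft/s. E₁ = y₁ + V₁²/2g = 3.10 ft; E₂ = y₂ + V₂²/2g = 2.46 ft. ΔE = E₁ − E₂ = 0.638 ft.

ΔE = 0.638 ft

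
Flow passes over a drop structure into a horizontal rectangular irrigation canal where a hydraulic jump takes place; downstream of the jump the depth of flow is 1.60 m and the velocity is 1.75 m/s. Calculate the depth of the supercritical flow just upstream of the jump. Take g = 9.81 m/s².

y₁ = 0.480 m

Fr₂ = V₂/√(g·y₂) = 1.75/√(9.81×1.60) = 0.442.
Since the conjugate-depth ratio holds either way, y₁/y₂ = ½[√(1 + 8Fr₂²) − 1] = ½[√2.561 − 1] = 0.300.
y₁ = 0.300 × 1.60 = 0.480 m.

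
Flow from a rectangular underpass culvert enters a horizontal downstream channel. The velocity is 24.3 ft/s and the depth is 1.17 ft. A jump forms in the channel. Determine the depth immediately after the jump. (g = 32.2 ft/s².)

Fr₁ = V₁/√(g·y₁) = 24.3/√(32.2×1.17) = 3.96.
By Bélanger, y₂/y₁ = ½[√(1 + 8Fr₁²) − 1] = ½[√126.4 − 1] = 5.12.
y₂ = 5.12 × 1.17 = 5.99 ft.

y₂ = 5.99 ft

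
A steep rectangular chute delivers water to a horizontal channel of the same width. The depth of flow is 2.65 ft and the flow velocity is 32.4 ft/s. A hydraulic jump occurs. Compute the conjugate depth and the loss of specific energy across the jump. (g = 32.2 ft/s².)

Fr₁ = V₁/√(g·y₁) = 32.4/√(32.2×2.65) = 3.51.
Sequent-depth ratio: y₂/y₁ = ½[√(1 + 8Fr₁²) − 1] = ½[√99.42 − 1] = 4.49.
y₂ = 4.49 × 2.65 = 11.9 ft.
Head loss: ΔE = (y₂ − y₁)³/(4y₁y₂) = (11.9 − 2.65)³/(4×2.65×11.9) = 788/126 = 6.25 ft.

y₂ = 11.9 ft; ΔE = 6.25 ft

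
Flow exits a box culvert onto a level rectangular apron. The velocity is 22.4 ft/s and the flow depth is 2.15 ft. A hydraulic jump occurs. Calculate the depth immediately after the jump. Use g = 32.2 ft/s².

Fr₁ = V₁/√(g·y₁) = 22.4/√(32.2×2.15) = 2.69.
Conjugate-depth relation: y₂/y₁ = ½[√(1 + 8Fr₁²) − 1] = ½[√58.98 − 1] = 3.34.
y₂ = 3.34 × 2.15 = 7.18 ft.

y₂ = 7.18 ft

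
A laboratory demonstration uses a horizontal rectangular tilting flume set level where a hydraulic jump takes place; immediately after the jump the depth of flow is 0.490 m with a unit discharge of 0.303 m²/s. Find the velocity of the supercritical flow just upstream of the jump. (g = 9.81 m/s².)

V₂ = q/y₂ = 0.303/0.490 = 0.618 m/s; Fr₂ = V₂/√(g·y₂) = 0.282.
Applying the sequent-depth relation in reverse, y₁/y₂ = ½[√(1 + 8Fr₂²) − 1] = ½[√1.636 − 1] = 0.140.
y₁ = 0.140 × 0.490 = 0.0684 m.
V₁ = q/y₁ = 0.303/0.0684 = 4.43 m/s.

V₁ = 4.43 m/s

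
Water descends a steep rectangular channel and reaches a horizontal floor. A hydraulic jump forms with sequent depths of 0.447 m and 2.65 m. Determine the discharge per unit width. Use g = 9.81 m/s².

q = 4.24 m²/s

For a rectangular channel the momentum equation gives q² = ½·g·y₁·y₂·(y₁ + y₂) = ½×9.81×0.447×2.65×3.10 = 18.0.
q = √18.0 = 4.24 m²/s.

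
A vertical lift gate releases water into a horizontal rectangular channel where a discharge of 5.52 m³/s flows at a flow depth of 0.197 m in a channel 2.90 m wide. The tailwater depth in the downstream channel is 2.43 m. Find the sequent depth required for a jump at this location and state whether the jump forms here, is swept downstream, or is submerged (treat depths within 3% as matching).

q = Q/b = 5.52/2.90 = 1.90 m²/s; V₁ = q/y₁ = 9.66 m/s. Fr₁ = V₁/√(g·y₁) = 6.95.
By Bélanger, y₂/y₁ = ½[√(1 + 8Fr₁²) − 1] = ½[√387.5 − 1] = 9.34.
y₂ = 9.34 × 0.197 = 1.84 m.
Tailwater y_tw = 2.43 m: y_tw > y₂, so the jump is submerged.

y₂ = 1.84 m; the jump is submerged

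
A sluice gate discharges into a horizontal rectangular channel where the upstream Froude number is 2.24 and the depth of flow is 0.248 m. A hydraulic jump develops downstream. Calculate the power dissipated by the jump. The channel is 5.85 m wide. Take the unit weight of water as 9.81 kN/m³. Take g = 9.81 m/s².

P = 5.67 kW

Fr₁ = 2.24 (given).
Bélanger equation: y₂/y₁ = ½[√(1 + 8Fr₁²) − 1] = ½[√41.14 − 1] = 2.71.
y₂ = 2.71 × 0.248 = 0.671 m.
Head loss: ΔE = (y₂ − y₁)³/(4y₁y₂) = (0.671 − 0.248)³/(4×0.248×0.671) = 0.0759/0.666 = 0.114 m.
V₁ = Fr₁·√(g·y₁) = 2.24×√(9.81×0.248) = 3.49 m/s; q = V₁·y₁ = 0.866 m²/s. Q = q·b = 0.866 × 5.85 = 5.07 m³/s. P = γ·Q·ΔE = 9.81 × 5.07 × 0.114 = 5.67 kW.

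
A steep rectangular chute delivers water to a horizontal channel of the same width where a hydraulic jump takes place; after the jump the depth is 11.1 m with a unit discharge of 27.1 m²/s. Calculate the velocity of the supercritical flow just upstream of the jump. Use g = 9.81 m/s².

V₁ = 24.5 m/s

V₂ = q/y₂ = 27.1/11.1 = 2.44 m/s; Fr₂ = V₂/√(g·y₂) = 0.234.
The Bélanger relation is symmetric: y₁/y₂ = ½[√(1 + 8Fr₂²) − 1] = ½[√1.438 − 1] = 0.0996.
y₁ = 0.0996 × 11.1 = 1.11 m.
V₁ = q/y₁ = 27.1/1.11 = 24.5 m/s.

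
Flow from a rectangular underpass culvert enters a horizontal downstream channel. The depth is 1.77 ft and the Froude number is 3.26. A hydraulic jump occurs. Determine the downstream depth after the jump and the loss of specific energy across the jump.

y₂ = 7.32 ft; ΔE = 3.30 ft

Fr₁ = 3.26 (given).
By Bélanger, y₂/y₁ = ½[√(1 + 8Fr₁²) − 1] = ½[√86.02 − 1] = 4.14.
y₂ = 4.14 × 1.77 = 7.32 ft.
Head loss: ΔE = (y₂ − y₁)³/(4y₁y₂) = (7.32 − 1.77)³/(4×1.77×7.32) = 171/51.8 = 3.30 ft.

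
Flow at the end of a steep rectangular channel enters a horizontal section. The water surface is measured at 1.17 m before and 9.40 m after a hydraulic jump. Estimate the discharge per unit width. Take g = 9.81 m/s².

q = 23.9 m²/s

For a rectangular channel the momentum equation gives q² = ½·g·y₁·y₂·(y₁ + y₂) = ½×9.81×1.17×9.40×10.6 = 570.
q = √570 = 23.9 m²/s.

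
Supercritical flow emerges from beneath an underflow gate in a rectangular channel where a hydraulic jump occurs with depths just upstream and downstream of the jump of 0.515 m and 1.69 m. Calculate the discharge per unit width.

q = 3.07 m²/s

For a rectangular channel the momentum equation gives q² = ½·g·y₁·y₂·(y₁ + y₂) = ½×9.81×0.515×1.69×2.21 = 9.41.
q = √9.41 = 3.07 m²/s.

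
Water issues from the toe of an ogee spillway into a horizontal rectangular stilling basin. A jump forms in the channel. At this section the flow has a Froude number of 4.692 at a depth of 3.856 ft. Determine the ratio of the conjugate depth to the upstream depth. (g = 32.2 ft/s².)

y₂/y₁ = 6.154

Fr₁ = 4.692 (given).
By Bélanger, y₂/y₁ = ½[√(1 + 8Fr₁²) − 1] = ½[√177.12 − 1] = 6.154.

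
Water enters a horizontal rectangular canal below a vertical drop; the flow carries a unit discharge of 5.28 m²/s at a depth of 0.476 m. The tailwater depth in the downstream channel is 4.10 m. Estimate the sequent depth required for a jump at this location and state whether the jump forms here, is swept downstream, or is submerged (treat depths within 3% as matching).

V₁ = q/y₁ = 5.28/0.476 = 11.1 m/s. Fr₁ = V₁/√(g·y₁) = 11.1/√(9.81×0.476) = 5.13.
Sequent-depth ratio: y₂/y₁ = ½[√(1 + 8Fr₁²) − 1] = ½[√211.8 − 1] = 6.78.
y₂ = 6.78 × 0.476 = 3.23 m.
Tailwater y_tw = 4.10 m: y_tw > y₂, so the jump is submerged.

y₂ = 3.23 m; the jump is submerged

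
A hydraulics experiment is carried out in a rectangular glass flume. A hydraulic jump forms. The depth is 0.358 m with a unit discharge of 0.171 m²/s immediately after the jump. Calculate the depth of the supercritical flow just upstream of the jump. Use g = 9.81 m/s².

V₂ = q/y₂ = 0.171/0.358 = 0.478 m/s; Fr₂ = V₂/√(g·y₂) = 0.255.
Since the conjugate-depth ratio holds either way, y₁/y₂ = ½[√(1 + 8Fr₂²) − 1] = ½[√1.520 − 1] = 0.116.
y₁ = 0.116 × 0.358 = 0.0417 m.

y₁ = 0.0417 m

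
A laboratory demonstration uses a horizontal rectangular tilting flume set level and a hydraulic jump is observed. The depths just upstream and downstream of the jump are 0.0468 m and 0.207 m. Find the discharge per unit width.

For a rectangular channel the momentum equation gives q² = ½·g·y₁·y₂·(y₁ + y₂) = ½×9.81×0.0468×0.207×0.254 = 0.0121.
q = √0.0121 = 0.110 m²/s.

q = 0.110 m²/s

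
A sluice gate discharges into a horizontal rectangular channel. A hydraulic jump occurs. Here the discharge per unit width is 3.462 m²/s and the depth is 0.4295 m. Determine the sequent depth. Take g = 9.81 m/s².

V₁ = q/y₁ = 3.462/0.4295 = 8.061 m/s. Fr₁ = V₁/√(g·y₁) = 8.061/√(9.81×0.4295) = 3.927.
From the momentum equation for a rectangular channel, y₂/y₁ = ½[√(1 + 8Fr₁²) − 1] = ½[√124.36 − 1] = 5.076.
y₂ = 5.076 × 0.4295 = 2.180 m.

y₂ = 2.180 m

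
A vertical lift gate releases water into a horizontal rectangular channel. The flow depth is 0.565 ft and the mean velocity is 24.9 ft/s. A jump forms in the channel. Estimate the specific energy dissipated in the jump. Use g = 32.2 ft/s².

ΔE = 5.64 ft

Fr₁ = V₁/√(g·y₁) = 24.9/√(32.2×0.565) = 5.84.
Conjugate-depth relation: y₂/y₁ = ½[√(1 + 8Fr₁²) − 1] = ½[√273.6 − 1] = 7.77.
y₂ = 7.77 × 0.565 = 4.39 ft.
Head loss: ΔE = (y₂ − y₁)³/(4y₁y₂) = (4.39 − 0.565)³/(4×0.565×4.39) = 56.0/9.92 = 5.64 ft.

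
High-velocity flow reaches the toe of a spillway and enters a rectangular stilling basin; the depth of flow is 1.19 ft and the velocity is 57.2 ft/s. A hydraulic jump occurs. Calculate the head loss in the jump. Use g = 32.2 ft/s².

ΔE = 36.7 ft

Fr₁ = V₁/√(g·y₁) = 57.2/√(32.2×1.19) = 9.24.
Bélanger equation: y₂/y₁ = ½[√(1 + 8Fr₁²) − 1] = ½[√684.1 − 1] = 12.6.
y₂ = 12.6 × 1.19 = 15.0 ft.
Head loss: ΔE = (y₂ − y₁)³/(4y₁y₂) = (15.0 − 1.19)³/(4×1.19×15.0) = 2615/71.2 = 36.7 ft.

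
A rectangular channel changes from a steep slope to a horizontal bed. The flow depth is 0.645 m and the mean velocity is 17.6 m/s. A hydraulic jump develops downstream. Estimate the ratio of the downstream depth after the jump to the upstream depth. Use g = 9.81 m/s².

y₂/y₁ = 9.41

Fr₁ = V₁/√(g·y₁) = 17.6/√(9.81×0.645) = 7.00.
Sequent-depth ratio: y₂/y₁ = ½[√(1 + 8Fr₁²) − 1] = ½[√392.6 − 1] = 9.41.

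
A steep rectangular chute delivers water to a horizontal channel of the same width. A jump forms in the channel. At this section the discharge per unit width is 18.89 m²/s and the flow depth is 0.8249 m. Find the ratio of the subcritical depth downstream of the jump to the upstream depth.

y₂/y₁ = 10.90

V₁ = q/y₁ = 18.89/0.8249 = 22.90 m/s. Fr₁ = V₁/√(g·y₁) = 22.90/√(9.81×0.8249) = 8.050.
By Bélanger, y₂/y₁ = ½[√(1 + 8Fr₁²) − 1] = ½[√519.42 − 1] = 10.90.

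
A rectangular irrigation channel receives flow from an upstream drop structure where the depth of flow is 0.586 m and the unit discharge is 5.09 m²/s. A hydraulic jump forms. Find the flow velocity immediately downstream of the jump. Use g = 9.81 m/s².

V₁ = q/y₁ = 5.09/0.586 = 8.69 m/s. Fr₁ = V₁/√(g·y₁) = 8.69/√(9.81×0.586) = 3.62.
From the momentum equation for a rectangular channel, y₂/y₁ = ½[√(1 + 8Fr₁²) − 1] = ½[√106.0 − 1] = 4.65.
y₂ = 4.65 × 0.586 = 2.72 m.
V₂ = q/y₂ = 5.09/2.72 = 1.87 m/s.

V₂ = 1.87 m/s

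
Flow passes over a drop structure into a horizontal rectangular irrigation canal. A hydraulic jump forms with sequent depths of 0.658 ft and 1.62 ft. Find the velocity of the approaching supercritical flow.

V₁ = 9.50 ft/s

For a rectangular channel the momentum equation gives q² = ½·g·y₁·y₂·(y₁ + y₂) = ½×32.2×0.658×1.62×2.28 = 39.1.
q = √39.1 = 6.25 ft²/s.
V₁ = q/y₁ = 6.25/0.658 = 9.50 ft/s.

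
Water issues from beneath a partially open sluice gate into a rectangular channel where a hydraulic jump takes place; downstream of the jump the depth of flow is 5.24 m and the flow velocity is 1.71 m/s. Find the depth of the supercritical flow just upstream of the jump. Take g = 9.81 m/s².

Fr₂ = V₂/√(g·y₂) = 1.71/√(9.81×5.24) = 0.239.
Applying the sequent-depth relation in reverse, y₁/y₂ = ½[√(1 + 8Fr₂²) − 1] = ½[√1.455 − 1] = 0.103.
y₁ = 0.103 × 5.24 = 0.540 m.

y₁ = 0.540 m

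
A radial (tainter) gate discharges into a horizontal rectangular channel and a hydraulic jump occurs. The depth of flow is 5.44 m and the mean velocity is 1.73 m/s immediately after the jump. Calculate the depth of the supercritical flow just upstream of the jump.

Fr₂ = V₂/√(g·y₂) = 1.73/√(9.81×5.44) = 0.237.
The Bélanger relation is symmetric: y₁/y₂ = ½[√(1 + 8Fr₂²) − 1] = ½[√1.449 − 1] = 0.102.
y₁ = 0.102 × 5.44 = 0.554 m.

y₁ = 0.554 m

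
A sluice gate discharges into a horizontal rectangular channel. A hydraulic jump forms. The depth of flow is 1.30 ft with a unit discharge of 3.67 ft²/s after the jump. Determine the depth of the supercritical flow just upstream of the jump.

y₁ = 0.382 ft

V₂ = q/y₂ = 3.67/1.30 = 2.82 ft/s; Fr₂ = V₂/√(g·y₂) = 0.436.
Since the conjugate-depth ratio holds either way, y₁/y₂ = ½[√(1 + 8Fr₂²) − 1] = ½[√2.523 − 1] = 0.294.
y₁ = 0.294 × 1.30 = 0.382 ft.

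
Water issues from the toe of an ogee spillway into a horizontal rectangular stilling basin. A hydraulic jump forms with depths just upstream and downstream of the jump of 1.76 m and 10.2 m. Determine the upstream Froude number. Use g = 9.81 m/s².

Fr₁ = 4.44

For a rectangular channel the momentum equation gives q² = ½·g·y₁·y₂·(y₁ + y₂) = ½×9.81×1.76×10.2×12.0 = 1053.
q = √1053 = 32.5 m²/s.
V₁ = q/y₁ = 18.4 m/s; Fr₁ = V₁/√(g·y₁) = 4.44.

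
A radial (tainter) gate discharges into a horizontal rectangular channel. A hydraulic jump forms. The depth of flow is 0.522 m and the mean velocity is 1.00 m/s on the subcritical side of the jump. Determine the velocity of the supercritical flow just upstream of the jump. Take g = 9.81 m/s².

Fr₂ = V₂/√(g·y₂) = 1.00/√(9.81×0.522) = 0.442.
The Bélanger relation is symmetric: y₁/y₂ = ½[√(1 + 8Fr₂²) − 1] = ½[√2.562 − 1] = 0.300.
y₁ = 0.300 × 0.522 = 0.157 m.
V₁ = q/y₁ = 0.522/0.157 = 3.33 m/s.

V₁ = 3.33 m/s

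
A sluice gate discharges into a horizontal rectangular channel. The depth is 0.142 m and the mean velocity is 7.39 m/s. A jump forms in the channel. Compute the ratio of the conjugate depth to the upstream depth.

Fr₁ = V₁/√(g·y₁) = 7.39/√(9.81×0.142) = 6.26.
By Bélanger, y₂/y₁ = ½[√(1 + 8Fr₁²) − 1] = ½[√314.6 − 1] = 8.37.

y₂/y₁ = 8.37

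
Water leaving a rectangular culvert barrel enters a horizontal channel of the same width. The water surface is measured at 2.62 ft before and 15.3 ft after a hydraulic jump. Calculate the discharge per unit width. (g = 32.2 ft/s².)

For a rectangular channel the momentum equation gives q² = ½·g·y₁·y₂·(y₁ + y₂) = ½×32.2×2.62×15.3×17.9 = 11565.
q = √11565 = 108 ft²/s.

q = 108 ft²/s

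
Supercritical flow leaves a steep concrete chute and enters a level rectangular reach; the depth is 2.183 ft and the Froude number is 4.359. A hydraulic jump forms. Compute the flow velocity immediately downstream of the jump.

V₂ = 6.429 ft/s

Fr₁ = 4.359 (given).
Sequent-depth ratio: y₂/y₁ = ½[√(1 + 8Fr₁²) − 1] = ½[√153.01 − 1] = 5.685.
y₂ = 5.685 × 2.183 = 12.41 ft.
V₁ = Fr₁·√(g·y₁) = 4.359×√(32.2×2.183) = 36.55 ft/s; q = V₁·y₁ = 79.78 ft²/s.
V₂ = q/y₂ = 79.78/12.41 = 6.429 ft/s.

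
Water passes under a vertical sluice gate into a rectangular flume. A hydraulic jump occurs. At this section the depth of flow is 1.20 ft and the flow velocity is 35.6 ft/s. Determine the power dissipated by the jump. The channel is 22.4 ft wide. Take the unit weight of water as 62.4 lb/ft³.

Fr₁ = V₁/√(g·y₁) = 35.6/√(32.2×1.20) = 5.73.
Sequent-depth ratio: y₂/y₁ = ½[√(1 + 8Fr₁²) − 1] = ½[√263.4 − 1] = 7.61.
y₂ = 7.61 × 1.20 = 9.14 ft.
Head loss: ΔE = (y₂ − y₁)³/(4y₁y₂) = (9.14 − 1.20)³/(4×1.20×9.14) = 500/43.9 = 11.4 ft.
q = V₁·y₁ = 35.6 × 1.20 = 42.7 ft²/s. Q = q·b = 42.7 × 22.4 = 957 cfs. P = γ·Q·ΔE/550 = 62.4 × 957 × 11.4 / 550 = 1238 hp.

P = 1238 hp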